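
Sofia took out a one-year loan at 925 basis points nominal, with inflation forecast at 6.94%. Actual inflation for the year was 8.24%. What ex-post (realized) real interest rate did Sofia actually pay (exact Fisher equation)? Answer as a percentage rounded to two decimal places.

Ex-post: (1 + 0.0925)/(1 + 0.0824) − 1 = 0.9331%
So the realized real rate is 0.93%.

0.93%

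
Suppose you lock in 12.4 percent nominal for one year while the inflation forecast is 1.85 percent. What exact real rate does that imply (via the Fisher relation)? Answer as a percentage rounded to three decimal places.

10.358%

1 + r = 1.12400 / 1.01850 = 1.103584
r = 1.103584 − 1 = 10.3584%, i.e. 10.358%.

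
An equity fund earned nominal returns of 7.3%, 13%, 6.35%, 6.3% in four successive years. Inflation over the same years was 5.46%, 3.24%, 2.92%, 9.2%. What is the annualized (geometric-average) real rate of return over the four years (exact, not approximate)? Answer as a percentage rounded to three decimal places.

2.878%

Compound the nominal returns: 1.0730 × 1.1300 × 1.0635 × 1.0630 = 1.37072055.
Compound inflation: 1.0546 × 1.0324 × 1.0292 × 1.0920 = 1.22365272.
Deflate: 1.37072055 / 1.22365272 = 1.12018756.
Annualized real rate = 1.12018756^(1/4) − 1 = 2.8780% → 2.878%.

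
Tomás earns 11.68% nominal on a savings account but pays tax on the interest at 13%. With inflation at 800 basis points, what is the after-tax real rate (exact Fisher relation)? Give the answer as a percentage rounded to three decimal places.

2.001%

After-tax nominal return = 11.68% × (1 − 0.13) = 10.1616%.
1 + r = 1.101616 / 1.08000 = 1.0200148
After-tax real rate = 1.0200148 − 1 → 2.001%.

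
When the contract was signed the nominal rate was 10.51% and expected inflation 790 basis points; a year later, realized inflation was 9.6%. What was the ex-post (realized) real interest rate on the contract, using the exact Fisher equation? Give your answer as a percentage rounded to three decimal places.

0.830%

Ex-post: (1 + 0.1051)/(1 + 0.0960) − 1 = 0.8303%
So the realized real rate is 0.830%.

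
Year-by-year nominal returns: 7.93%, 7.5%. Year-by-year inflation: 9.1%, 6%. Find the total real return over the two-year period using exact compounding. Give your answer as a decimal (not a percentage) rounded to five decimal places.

0.00328

Compound the nominal returns: 1.0793 × 1.0750 = 1.1602475.
Compound inflation: 1.0910 × 1.0600 = 1.1564600.
Deflate: 1.1602475 / 1.1564600 = 1.0032751.
Total real return = 1.0032751 − 1 → 0.00328.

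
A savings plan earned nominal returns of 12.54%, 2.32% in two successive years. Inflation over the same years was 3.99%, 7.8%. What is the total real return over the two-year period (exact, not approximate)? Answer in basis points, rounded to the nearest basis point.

Compound the nominal returns: 1.1254 × 1.0232 = 1.151509.
Compound inflation: 1.0399 × 1.0780 = 1.121012.
Deflate: 1.151509 / 1.121012 = 1.027205.
Total real return = 1.027205 − 1 → 272 basis points.

272 basis points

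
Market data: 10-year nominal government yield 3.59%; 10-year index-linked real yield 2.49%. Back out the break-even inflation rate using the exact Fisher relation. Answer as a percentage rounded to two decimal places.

(1 + π) = (1 + i)/(1 + r) = 1.03590 / 1.02490 = 1.010733
Break-even inflation = 1.010733 − 1 → 1.07%.

1.07%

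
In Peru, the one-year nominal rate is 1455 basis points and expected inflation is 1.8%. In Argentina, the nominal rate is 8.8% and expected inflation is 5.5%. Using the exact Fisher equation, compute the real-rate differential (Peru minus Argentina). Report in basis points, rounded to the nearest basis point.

Peru: (1 + 0.1455)/(1 + 0.0180) − 1 = 12.5246%
Argentina: (1 + 0.0880)/(1 + 0.0550) − 1 = 3.1280%
Differential = 12.5246% − 3.1280% = 9.3966% → 940 basis points.

940 basis points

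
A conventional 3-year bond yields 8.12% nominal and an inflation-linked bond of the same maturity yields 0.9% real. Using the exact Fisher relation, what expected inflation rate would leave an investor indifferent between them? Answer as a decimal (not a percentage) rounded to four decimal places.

(1 + π) = (1 + i)/(1 + r) = 1.08120 / 1.00900 = 1.071556
Break-even inflation = 1.071556 − 1 → 0.0716.

0.0716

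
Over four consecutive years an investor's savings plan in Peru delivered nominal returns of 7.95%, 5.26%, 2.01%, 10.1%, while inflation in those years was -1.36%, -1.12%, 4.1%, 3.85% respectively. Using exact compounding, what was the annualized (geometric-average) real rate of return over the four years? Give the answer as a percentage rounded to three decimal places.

Nominal growth factor = 1.0795 × 1.0526 × 1.0201 × 1.1010 = 1.27619218
Price-level growth factor = 0.9864 × 0.9888 × 1.0410 × 1.0385 = 1.05443242
Real growth factor = 1.27619218 / 1.05443242 = 1.21031197
Annualized real rate = 1.21031197^(1/4) − 1 = 4.8876% → 4.888%.

4.888%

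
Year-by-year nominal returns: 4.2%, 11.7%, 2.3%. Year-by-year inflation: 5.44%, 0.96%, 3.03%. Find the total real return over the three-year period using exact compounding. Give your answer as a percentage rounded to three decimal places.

8.562%

Nominal growth factor = 1.0420 × 1.1170 × 1.0230 = 1.190684
Price-level growth factor = 1.0544 × 1.0096 × 1.0303 = 1.096777
Real growth factor = 1.190684 / 1.096777 = 1.085621
Total real return = 1.085621 − 1 → 8.562%.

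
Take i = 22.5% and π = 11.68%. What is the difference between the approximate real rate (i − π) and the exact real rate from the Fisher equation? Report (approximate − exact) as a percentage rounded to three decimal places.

1.132%

Approximate: r ≈ 22.500% − 11.680% = 10.8200%
Exact: (1 + 0.2250)/(1 + 0.1168) − 1 = 9.6884%
Error = 10.8200% − 9.6884% = 1.1316% → 1.132%.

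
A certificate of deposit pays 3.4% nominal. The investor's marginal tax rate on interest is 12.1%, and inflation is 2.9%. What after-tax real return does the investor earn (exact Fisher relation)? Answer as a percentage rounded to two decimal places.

After-tax nominal return = 3.4% × (1 − 0.121) = 2.9886%.
1 + r = 1.029886 / 1.02900 = 1.000861
After-tax real rate = 1.000861 − 1 → 0.09%.

0.09%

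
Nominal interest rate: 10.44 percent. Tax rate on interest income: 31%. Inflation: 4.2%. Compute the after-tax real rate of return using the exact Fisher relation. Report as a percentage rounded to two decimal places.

After-tax nominal return = 10.44% × (1 − 0.31) = 7.2036%.
1 + r = 1.072036 / 1.04200 = 1.028825
After-tax real rate = 1.028825 − 1 → 2.88%.

2.88%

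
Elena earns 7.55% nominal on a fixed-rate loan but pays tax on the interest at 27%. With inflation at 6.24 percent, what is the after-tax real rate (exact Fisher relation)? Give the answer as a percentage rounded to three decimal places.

After-tax nominal return = 7.55% × (1 − 0.27) = 5.5115%.
1 + r = 1.055115 / 1.06240 = 0.993143
After-tax real rate = 0.993143 − 1 → -0.686%.

-0.686%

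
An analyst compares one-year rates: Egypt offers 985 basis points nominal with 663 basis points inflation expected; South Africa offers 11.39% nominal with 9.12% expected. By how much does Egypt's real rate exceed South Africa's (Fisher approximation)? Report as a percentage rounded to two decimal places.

Egypt: 9.85% − 6.63% = 3.220%
South Africa: 11.39% − 9.12% = 2.270%
Differential = 0.950% → 0.95%.

0.95%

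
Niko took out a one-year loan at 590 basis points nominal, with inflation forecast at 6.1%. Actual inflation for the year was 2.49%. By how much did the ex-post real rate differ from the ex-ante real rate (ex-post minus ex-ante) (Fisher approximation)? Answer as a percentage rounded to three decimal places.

3.610%

Ex-ante: 5.9% − 6.1% = -0.200%
Ex-post: 5.9% − 2.49% = 3.410%
Difference (ex-post − ex-ante) = 3.6100% → 3.610%.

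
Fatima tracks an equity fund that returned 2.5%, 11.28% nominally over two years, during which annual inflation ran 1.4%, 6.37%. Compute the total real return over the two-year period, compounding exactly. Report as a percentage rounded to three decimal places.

5.751%

Nominal growth factor = 1.0250 × 1.1128 = 1.140620
Price-level growth factor = 1.0140 × 1.0637 = 1.078592
Real growth factor = 1.140620 / 1.078592 = 1.057509
Total real return = 1.057509 − 1 → 5.751%.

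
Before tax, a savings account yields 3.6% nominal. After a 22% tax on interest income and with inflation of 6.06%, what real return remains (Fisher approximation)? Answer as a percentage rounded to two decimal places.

After-tax nominal return = 3.6% × (1 − 0.22) = 2.8080%.
r ≈ 2.8080% − 6.06% → -3.25%.

-3.25%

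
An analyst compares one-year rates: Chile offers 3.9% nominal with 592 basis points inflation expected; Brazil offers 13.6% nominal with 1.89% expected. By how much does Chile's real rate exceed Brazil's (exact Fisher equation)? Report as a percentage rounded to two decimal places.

-13.40%

Chile: (1 + 0.0390)/(1 + 0.0592) − 1 = -1.9071%
Brazil: (1 + 0.1360)/(1 + 0.0189) − 1 = 11.4928%
Differential = -1.9071% − 11.4928% = -13.3999% → -13.40%.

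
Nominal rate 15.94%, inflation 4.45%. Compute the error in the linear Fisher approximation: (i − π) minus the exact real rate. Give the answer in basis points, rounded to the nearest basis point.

Approximate: r ≈ 15.940% − 4.450% = 11.4900%
Exact: (1 + 0.1594)/(1 + 0.0445) − 1 = 11.0005%
Error = 11.4900% − 11.0005% = 0.4895% → 49 basis points.

49 basis points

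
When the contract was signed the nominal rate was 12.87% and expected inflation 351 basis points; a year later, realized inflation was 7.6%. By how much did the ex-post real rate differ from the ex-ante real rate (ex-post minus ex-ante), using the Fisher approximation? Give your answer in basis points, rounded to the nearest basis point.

Ex-ante: 12.87% − 3.51% = 9.360%
Ex-post: 12.87% − 7.6% = 5.270%
Difference (ex-post − ex-ante) = -4.0900% → -409 basis points.

-409 basis points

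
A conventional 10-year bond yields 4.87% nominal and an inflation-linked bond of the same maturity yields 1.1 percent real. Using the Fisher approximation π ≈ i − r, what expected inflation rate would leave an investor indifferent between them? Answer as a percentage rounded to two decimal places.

3.77%

π ≈ i − r = 4.87% − 1.1% → 3.77%.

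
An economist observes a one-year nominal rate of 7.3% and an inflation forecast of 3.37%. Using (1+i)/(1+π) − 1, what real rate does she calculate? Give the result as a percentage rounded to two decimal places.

3.80%

By the Fisher relation, 1 + r = (1 + i)/(1 + π).
1 + r = 1.07300 / 1.03370 = 1.038019
r = 1.038019 − 1 = 3.8019%, i.e. 3.80%.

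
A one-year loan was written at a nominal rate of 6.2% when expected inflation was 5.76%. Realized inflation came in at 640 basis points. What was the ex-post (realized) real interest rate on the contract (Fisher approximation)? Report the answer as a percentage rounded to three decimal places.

Ex-post: 6.2% − 6.4% = -0.200%
So the realized real rate is -0.200%.

-0.200%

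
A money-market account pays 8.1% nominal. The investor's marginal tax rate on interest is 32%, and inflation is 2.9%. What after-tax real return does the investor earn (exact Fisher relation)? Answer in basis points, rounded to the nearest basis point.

After-tax nominal return = 8.1% × (1 − 0.32) = 5.5080%.
1 + r = 1.05508 / 1.02900 = 1.025345
After-tax real rate = 1.025345 − 1 → 253 basis points.

253 basis points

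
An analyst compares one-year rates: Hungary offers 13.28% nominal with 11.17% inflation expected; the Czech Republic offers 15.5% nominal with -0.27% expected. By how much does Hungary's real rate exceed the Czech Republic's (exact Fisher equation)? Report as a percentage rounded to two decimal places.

-13.91%

Hungary: (1 + 0.1328)/(1 + 0.1117) − 1 = 1.8980%
The Czech Republic: (1 + 0.1550)/(1 − 0.0027) − 1 = 15.8127%
Differential = 1.8980% − 15.8127% = -13.9147% → -13.91%.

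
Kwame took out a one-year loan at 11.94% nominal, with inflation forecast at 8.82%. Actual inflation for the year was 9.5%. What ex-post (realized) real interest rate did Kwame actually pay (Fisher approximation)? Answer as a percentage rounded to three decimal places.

Ex-post: 11.94% − 9.5% = 2.440%
So the realized real rate is 2.440%.

2.440%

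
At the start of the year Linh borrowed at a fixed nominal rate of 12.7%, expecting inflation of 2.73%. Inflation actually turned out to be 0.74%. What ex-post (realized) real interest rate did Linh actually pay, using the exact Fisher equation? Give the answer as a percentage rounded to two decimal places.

Ex-post: (1 + 0.1270)/(1 + 0.0074) − 1 = 11.8721%
So the realized real rate is 11.87%.

11.87%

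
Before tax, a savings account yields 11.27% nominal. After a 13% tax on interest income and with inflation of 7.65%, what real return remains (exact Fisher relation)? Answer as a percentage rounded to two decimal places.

2.00%

After-tax nominal return = 11.27% × (1 − 0.13) = 9.8049%.
1 + r = 1.098049 / 1.07650 = 1.020018
After-tax real rate = 1.020018 − 1 → 2.00%.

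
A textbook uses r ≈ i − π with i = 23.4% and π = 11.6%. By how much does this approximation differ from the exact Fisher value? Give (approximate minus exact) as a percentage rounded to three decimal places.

Approximate: r ≈ 23.400% − 11.600% = 11.8000%
Exact: (1 + 0.2340)/(1 + 0.1160) − 1 = 10.57348%
Error = 11.8000% − 10.57348% = 1.22652% → 1.227%.

1.227%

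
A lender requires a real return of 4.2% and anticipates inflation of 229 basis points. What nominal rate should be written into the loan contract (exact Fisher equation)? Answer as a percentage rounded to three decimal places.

(1 + i) = (1 + r)(1 + π) = 1.04200 × 1.02290 = 1.0658618
i = 1.0658618 − 1, so the required nominal rate is 6.586%.

6.586%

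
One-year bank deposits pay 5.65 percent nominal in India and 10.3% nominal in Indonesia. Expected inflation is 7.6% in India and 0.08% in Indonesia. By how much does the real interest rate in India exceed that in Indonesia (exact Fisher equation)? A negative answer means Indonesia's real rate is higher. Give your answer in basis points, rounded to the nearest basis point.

India: (1 + 0.0565)/(1 + 0.0760) − 1 = -1.8123%
Indonesia: (1 + 0.1030)/(1 + 0.0008) − 1 = 10.2118%
Differential = -1.8123% − 10.2118% = -12.0241% → -1202 basis points.

-1202 basis points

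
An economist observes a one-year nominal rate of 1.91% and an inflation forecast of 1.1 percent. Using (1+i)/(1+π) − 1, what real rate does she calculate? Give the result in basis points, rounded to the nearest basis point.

1 + r = 1.01910 / 1.01100 = 1.008012
r = 1.008012 − 1 = 0.8012%, i.e. 80 basis points.

80 basis points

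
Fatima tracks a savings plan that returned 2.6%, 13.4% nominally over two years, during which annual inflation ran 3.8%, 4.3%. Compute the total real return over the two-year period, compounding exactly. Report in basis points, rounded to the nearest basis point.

747 basis points

Nominal growth factor = 1.0260 × 1.1340 = 1.163484
Price-level growth factor = 1.0380 × 1.0430 = 1.082634
Real growth factor = 1.163484 / 1.082634 = 1.074679
Total real return = 1.074679 − 1 → 747 basis points.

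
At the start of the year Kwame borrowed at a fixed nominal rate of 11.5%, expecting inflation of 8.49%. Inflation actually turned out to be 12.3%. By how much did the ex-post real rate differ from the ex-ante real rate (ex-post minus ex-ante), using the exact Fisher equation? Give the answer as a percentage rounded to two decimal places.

-3.49%

Ex-ante: (1 + 0.1150)/(1 + 0.0849) − 1 = 2.7744%
Ex-post: (1 + 0.1150)/(1 + 0.1230) − 1 = -0.7124%
Difference (ex-post − ex-ante) = -3.4868% → -3.49%.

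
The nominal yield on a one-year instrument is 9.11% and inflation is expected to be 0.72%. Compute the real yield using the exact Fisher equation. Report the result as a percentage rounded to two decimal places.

8.33%

By the Fisher relation, 1 + r = (1 + i)/(1 + π).
1 + r = 1.09110 / 1.00720 = 1.083300
r = 1.083300 − 1 = 8.3300%, i.e. 8.33%.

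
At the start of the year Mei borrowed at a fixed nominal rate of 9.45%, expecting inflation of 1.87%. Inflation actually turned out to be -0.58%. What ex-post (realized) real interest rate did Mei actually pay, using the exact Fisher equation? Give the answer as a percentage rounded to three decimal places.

Ex-post: (1 + 0.0945)/(1 − 0.0058) − 1 = 10.08851%
So the realized real rate is 10.089%.

10.089%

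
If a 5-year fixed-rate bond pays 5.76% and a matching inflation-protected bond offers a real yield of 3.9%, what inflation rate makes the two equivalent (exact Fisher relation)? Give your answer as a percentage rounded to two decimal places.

(1 + π) = (1 + i)/(1 + r) = 1.05760 / 1.03900 = 1.017902
Break-even inflation = 1.017902 − 1 → 1.79%.

1.79%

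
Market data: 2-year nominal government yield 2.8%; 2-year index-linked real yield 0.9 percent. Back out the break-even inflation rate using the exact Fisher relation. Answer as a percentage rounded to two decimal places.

1.88%

(1 + π) = (1 + i)/(1 + r) = 1.02800 / 1.00900 = 1.018831
Break-even inflation = 1.018831 − 1 → 1.88%.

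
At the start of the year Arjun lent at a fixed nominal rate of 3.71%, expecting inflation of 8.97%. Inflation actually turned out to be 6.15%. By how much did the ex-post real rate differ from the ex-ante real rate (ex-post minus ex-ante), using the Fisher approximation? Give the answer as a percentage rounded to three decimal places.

2.820%

Ex-ante: 3.71% − 8.97% = -5.260%
Ex-post: 3.71% − 6.15% = -2.440%
Difference (ex-post − ex-ante) = 2.8200% → 2.820%.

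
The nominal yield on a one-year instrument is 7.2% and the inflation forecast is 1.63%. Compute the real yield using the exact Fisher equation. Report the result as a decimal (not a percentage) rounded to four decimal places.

0.0548

1 + r = 1.07200 / 1.01630 = 1.054807
r = 1.054807 − 1 = 5.4807%, i.e. 0.0548.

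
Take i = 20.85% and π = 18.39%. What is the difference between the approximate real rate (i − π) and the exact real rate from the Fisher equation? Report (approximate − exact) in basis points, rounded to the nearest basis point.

Approximate: r ≈ 20.850% − 18.390% = 2.4600%
Exact: (1 + 0.2085)/(1 + 0.1839) − 1 = 2.0779%
Error = 2.4600% − 2.0779% = 0.3821% → 38 basis points.

38 basis points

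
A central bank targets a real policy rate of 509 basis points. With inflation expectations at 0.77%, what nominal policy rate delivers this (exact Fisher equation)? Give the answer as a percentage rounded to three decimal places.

5.899%

(1 + i) = (1 + r)(1 + π) = 1.05090 × 1.00770 = 1.05899193
i = 1.05899193 − 1, so the required nominal rate is 5.899%.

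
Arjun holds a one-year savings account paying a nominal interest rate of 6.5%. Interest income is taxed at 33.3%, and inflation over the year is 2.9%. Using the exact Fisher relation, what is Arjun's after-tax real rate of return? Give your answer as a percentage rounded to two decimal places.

1.40%

After-tax nominal return = 6.5% × (1 − 0.333) = 4.3355%.
1 + r = 1.043355 / 1.02900 = 1.0139504
After-tax real rate = 1.0139504 − 1 → 1.40%.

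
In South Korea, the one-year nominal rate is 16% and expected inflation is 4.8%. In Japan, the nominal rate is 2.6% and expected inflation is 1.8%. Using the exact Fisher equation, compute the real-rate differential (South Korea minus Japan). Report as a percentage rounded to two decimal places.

9.90%

South Korea: (1 + 0.1600)/(1 + 0.0480) − 1 = 10.6870%
Japan: (1 + 0.0260)/(1 + 0.0180) − 1 = 0.7859%
Differential = 10.6870% − 0.7859% = 9.9012% → 9.90%.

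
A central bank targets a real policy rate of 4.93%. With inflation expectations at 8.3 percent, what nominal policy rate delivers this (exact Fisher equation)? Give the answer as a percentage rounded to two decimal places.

(1 + i) = (1 + r)(1 + π) = 1.04930 × 1.08300 = 1.1363919
i = 1.1363919 − 1, so the required nominal rate is 13.64%.

13.64%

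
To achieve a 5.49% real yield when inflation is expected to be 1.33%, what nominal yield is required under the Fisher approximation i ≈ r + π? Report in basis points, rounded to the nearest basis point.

682 basis points

i ≈ r + π = 5.49% + 1.33% = 682 basis points.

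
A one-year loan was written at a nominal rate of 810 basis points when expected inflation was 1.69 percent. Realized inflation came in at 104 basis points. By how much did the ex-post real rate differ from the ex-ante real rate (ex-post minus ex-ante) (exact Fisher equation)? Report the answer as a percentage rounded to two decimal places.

Ex-ante: (1 + 0.0810)/(1 + 0.0169) − 1 = 6.3035%
Ex-post: (1 + 0.0810)/(1 + 0.0104) − 1 = 6.9873%
Difference (ex-post − ex-ante) = 0.6839% → 0.68%.

0.68%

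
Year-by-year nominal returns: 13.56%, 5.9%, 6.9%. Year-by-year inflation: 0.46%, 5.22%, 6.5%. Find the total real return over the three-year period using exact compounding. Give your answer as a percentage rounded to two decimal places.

14.20%

Nominal growth factor = 1.1356 × 1.0590 × 1.0690 = 1.285580
Price-level growth factor = 1.0046 × 1.0522 × 1.0650 = 1.125748
Real growth factor = 1.285580 / 1.125748 = 1.141979
Total real return = 1.141979 − 1 → 14.20%.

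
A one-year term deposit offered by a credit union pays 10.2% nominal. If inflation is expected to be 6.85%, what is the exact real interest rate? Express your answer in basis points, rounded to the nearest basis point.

By the Fisher identity, 1 + r = (1 + i)/(1 + π).
1 + r = 1.10200 / 1.06850 = 1.031352
r = 1.031352 − 1 = 3.1352%, i.e. 314 basis points.

314 basis points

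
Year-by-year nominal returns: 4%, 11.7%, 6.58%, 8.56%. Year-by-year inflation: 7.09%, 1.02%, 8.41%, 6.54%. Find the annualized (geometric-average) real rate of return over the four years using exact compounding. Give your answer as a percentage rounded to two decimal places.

1.84%

Compound the nominal returns: 1.0400 × 1.1170 × 1.0658 × 1.0856 = 1.34410149.
Compound inflation: 1.0709 × 1.0102 × 1.0841 × 1.0654 = 1.24950592.
Deflate: 1.34410149 / 1.24950592 = 1.07570638.
Annualized real rate = 1.07570638^(1/4) − 1 = 1.8412% → 1.84%.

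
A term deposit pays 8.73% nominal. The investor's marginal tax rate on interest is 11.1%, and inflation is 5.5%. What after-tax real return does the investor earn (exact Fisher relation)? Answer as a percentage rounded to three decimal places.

2.143%

After-tax nominal return = 8.73% × (1 − 0.111) = 7.76097%.
1 + r = 1.0776097 / 1.05500 = 1.021431
After-tax real rate = 1.021431 − 1 → 2.143%.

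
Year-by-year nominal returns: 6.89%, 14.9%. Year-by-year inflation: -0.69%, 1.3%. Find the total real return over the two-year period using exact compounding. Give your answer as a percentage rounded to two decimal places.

Nominal growth factor = 1.0689 × 1.1490 = 1.228166
Price-level growth factor = 0.9931 × 1.0130 = 1.006010
Real growth factor = 1.228166 / 1.006010 = 1.220829
Total real return = 1.220829 − 1 → 22.08%.

22.08%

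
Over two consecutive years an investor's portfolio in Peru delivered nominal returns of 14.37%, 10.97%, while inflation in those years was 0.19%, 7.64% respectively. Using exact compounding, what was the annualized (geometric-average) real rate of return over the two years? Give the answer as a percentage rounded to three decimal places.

Compound the nominal returns: 1.1437 × 1.1097 = 1.269163890.
Compound inflation: 1.0019 × 1.0764 = 1.078445160.
Deflate: 1.269163890 / 1.078445160 = 1.176846016.
Annualized real rate = 1.176846016^(1/2) − 1 = 8.48253% → 8.483%.

8.483%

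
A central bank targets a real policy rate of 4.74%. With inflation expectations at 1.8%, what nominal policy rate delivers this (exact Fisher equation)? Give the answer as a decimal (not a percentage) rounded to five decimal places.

(1 + i) = (1 + r)(1 + π) = 1.04740 × 1.01800 = 1.0662532
i = 1.0662532 − 1, so the required nominal rate is 0.06625.

0.06625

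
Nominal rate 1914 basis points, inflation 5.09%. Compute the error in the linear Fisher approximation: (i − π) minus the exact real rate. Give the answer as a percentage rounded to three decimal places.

Approximate: r ≈ 19.140% − 5.090% = 14.0500%
Exact: (1 + 0.1914)/(1 + 0.0509) − 1 = 13.36949%
Error = 14.0500% − 13.36949% = 0.68051% → 0.681%.

0.681%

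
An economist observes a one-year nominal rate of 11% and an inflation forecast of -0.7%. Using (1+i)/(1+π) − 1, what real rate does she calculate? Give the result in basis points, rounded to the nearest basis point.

1178 basis points

1 + r = 1.11000 / 0.99300 = 1.117825
r = 1.117825 − 1 = 11.7825%, i.e. 1178 basis points.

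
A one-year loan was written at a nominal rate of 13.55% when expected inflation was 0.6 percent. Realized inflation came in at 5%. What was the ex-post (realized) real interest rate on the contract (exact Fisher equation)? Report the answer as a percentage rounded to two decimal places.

8.14%

Ex-post: (1 + 0.1355)/(1 + 0.0500) − 1 = 8.1429%
So the realized real rate is 8.14%.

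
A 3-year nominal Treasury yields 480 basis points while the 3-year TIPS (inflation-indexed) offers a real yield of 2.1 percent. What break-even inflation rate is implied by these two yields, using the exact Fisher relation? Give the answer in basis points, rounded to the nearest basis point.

264 basis points

(1 + π) = (1 + i)/(1 + r) = 1.04800 / 1.02100 = 1.026445
Break-even inflation = 1.026445 − 1 → 264 basis points.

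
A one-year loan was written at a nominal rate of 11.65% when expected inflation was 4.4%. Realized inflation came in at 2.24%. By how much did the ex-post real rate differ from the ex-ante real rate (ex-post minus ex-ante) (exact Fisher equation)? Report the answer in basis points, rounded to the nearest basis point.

Ex-ante: (1 + 0.1165)/(1 + 0.0440) − 1 = 6.9444%
Ex-post: (1 + 0.1165)/(1 + 0.0224) − 1 = 9.2038%
Difference (ex-post − ex-ante) = 2.2594% → 226 basis points.

226 basis points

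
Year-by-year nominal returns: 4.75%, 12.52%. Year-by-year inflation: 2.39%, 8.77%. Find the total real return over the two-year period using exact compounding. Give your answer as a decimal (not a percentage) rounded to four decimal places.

0.0583

Nominal growth factor = 1.0475 × 1.1252 = 1.178647
Price-level growth factor = 1.0239 × 1.0877 = 1.113696
Real growth factor = 1.178647 / 1.113696 = 1.058320
Total real return = 1.058320 − 1 → 0.0583.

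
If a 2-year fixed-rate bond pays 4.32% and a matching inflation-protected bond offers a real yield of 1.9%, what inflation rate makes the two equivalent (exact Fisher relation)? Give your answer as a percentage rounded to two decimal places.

(1 + π) = (1 + i)/(1 + r) = 1.04320 / 1.01900 = 1.023749
Break-even inflation = 1.023749 − 1 → 2.37%.

2.37%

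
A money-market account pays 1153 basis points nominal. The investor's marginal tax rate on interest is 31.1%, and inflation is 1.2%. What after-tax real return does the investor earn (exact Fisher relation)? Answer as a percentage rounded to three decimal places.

6.664%

After-tax nominal return = 11.53% × (1 − 0.311) = 7.94417%.
1 + r = 1.0794417 / 1.01200 = 1.066642
After-tax real rate = 1.066642 − 1 → 6.664%.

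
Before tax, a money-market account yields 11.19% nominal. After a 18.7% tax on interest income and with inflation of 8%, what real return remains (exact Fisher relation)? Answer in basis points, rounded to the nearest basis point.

After-tax nominal return = 11.19% × (1 − 0.187) = 9.09747%.
1 + r = 1.0909747 / 1.08000 = 1.010162
After-tax real rate = 1.010162 − 1 → 102 basis points.

102 basis points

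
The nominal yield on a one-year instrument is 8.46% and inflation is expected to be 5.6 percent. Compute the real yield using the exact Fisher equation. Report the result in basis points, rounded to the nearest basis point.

271 basis points

By the Fisher identity, 1 + r = (1 + i)/(1 + π).
1 + r = 1.08460 / 1.05600 = 1.027083
r = 1.027083 − 1 = 2.7083%, i.e. 271 basis points.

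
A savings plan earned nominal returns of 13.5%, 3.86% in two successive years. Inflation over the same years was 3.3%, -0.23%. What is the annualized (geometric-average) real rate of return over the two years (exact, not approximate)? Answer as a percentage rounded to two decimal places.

6.95%

Nominal growth factor = 1.1350 × 1.0386 = 1.17881100
Price-level growth factor = 1.0330 × 0.9977 = 1.03062410
Real growth factor = 1.17881100 / 1.03062410 = 1.14378365
Annualized real rate = 1.14378365^(1/2) − 1 = 6.9478% → 6.95%.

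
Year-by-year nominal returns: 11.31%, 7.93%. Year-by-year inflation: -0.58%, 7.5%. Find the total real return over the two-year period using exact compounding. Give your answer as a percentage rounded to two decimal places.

12.41%

Compound the nominal returns: 1.1131 × 1.0793 = 1.201369.
Compound inflation: 0.9942 × 1.0750 = 1.068765.
Deflate: 1.201369 / 1.068765 = 1.124072.
Total real return = 1.124072 − 1 → 12.41%.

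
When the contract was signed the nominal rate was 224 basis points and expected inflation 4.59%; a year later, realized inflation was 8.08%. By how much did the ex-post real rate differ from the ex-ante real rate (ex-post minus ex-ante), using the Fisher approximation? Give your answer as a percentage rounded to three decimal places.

-3.490%

Ex-ante: 2.24% − 4.59% = -2.350%
Ex-post: 2.24% − 8.08% = -5.840%
Difference (ex-post − ex-ante) = -3.4900% → -3.490%.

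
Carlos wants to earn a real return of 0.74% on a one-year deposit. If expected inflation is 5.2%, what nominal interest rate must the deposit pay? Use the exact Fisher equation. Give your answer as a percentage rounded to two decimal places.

(1 + i) = (1 + r)(1 + π) = 1.00740 × 1.05200 = 1.0597848
i = 1.0597848 − 1, so the required nominal rate is 5.98%.

5.98%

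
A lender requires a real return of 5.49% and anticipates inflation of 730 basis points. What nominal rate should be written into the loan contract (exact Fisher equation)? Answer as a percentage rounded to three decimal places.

13.191%

(1 + i) = (1 + r)(1 + π) = 1.05490 × 1.07300 = 1.1319077
i = 1.1319077 − 1, so the required nominal rate is 13.191%.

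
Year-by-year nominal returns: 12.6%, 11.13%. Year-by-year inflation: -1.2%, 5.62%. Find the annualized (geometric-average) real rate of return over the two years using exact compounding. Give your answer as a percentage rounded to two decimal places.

Compound the nominal returns: 1.1260 × 1.1113 = 1.25132380.
Compound inflation: 0.9880 × 1.0562 = 1.04352560.
Deflate: 1.25132380 / 1.04352560 = 1.19913091.
Annualized real rate = 1.19913091^(1/2) − 1 = 9.5048% → 9.50%.

9.50%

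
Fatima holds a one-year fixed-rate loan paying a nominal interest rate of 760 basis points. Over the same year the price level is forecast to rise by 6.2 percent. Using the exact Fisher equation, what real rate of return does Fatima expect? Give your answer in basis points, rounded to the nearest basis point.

132 basis points

By the Fisher equation, 1 + r = (1 + i)/(1 + π).
1 + r = 1.07600 / 1.06200 = 1.013183
r = 1.013183 − 1 = 1.3183%, i.e. 132 basis points.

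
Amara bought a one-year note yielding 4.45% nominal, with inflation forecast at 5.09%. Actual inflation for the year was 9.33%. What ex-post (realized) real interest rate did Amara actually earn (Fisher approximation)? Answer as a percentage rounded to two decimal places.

-4.88%

Ex-post: 4.45% − 9.33% = -4.880%
So the realized real rate is -4.88%.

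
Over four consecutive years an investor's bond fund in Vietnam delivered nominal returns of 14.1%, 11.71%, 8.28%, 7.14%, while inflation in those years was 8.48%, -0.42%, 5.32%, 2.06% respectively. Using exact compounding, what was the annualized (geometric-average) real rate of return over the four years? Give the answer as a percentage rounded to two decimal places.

6.23%

Compound the nominal returns: 1.1410 × 1.1171 × 1.0828 × 1.0714 = 1.47869153.
Compound inflation: 1.0848 × 0.9958 × 1.0532 × 1.0206 = 1.16114970.
Deflate: 1.47869153 / 1.16114970 = 1.27347192.
Annualized real rate = 1.27347192^(1/4) − 1 = 6.2300% → 6.23%.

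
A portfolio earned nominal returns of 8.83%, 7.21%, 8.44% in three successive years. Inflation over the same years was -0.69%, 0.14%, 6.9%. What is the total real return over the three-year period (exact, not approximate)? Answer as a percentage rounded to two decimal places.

Compound the nominal returns: 1.0883 × 1.0721 × 1.0844 = 1.265242.
Compound inflation: 0.9931 × 1.0014 × 1.0690 = 1.063110.
Deflate: 1.265242 / 1.063110 = 1.190132.
Total real return = 1.190132 − 1 → 19.01%.

19.01%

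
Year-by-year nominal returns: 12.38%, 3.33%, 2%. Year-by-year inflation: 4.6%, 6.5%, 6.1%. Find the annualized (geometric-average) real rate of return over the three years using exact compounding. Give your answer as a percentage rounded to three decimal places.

0.071%

Compound the nominal returns: 1.1238 × 1.0333 × 1.0200 = 1.18444699.
Compound inflation: 1.0460 × 1.0650 × 1.0610 = 1.18194339.
Deflate: 1.18444699 / 1.18194339 = 1.00211821.
Annualized real rate = 1.00211821^(1/3) − 1 = 0.0706% → 0.071%.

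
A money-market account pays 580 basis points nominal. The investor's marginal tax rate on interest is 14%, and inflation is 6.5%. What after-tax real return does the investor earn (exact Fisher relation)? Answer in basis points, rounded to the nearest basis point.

-142 basis points

After-tax nominal return = 5.8% × (1 − 0.14) = 4.9880%.
1 + r = 1.04988 / 1.06500 = 0.985803
After-tax real rate = 0.985803 − 1 → -142 basis points.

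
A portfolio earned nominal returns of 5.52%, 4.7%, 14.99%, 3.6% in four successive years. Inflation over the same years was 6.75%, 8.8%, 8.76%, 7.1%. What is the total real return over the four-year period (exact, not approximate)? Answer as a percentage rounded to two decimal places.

-2.72%

Nominal growth factor = 1.0552 × 1.0470 × 1.1499 × 1.0360 = 1.3161376
Price-level growth factor = 1.0675 × 1.0880 × 1.0876 × 1.0710 = 1.3528681
Real growth factor = 1.3161376 / 1.3528681 = 0.9728499
Total real return = 0.9728499 − 1 → -2.72%.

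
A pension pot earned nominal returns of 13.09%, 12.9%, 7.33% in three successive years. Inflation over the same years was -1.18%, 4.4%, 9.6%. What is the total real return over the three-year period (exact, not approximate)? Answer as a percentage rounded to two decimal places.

21.19%

Nominal growth factor = 1.1309 × 1.1290 × 1.0733 = 1.370375
Price-level growth factor = 0.9882 × 1.0440 × 1.0960 = 1.130722
Real growth factor = 1.370375 / 1.130722 = 1.211946
Total real return = 1.211946 − 1 → 21.19%.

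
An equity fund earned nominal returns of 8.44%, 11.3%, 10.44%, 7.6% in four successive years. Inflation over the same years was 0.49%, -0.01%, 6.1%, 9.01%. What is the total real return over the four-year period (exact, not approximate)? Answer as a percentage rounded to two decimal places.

23.41%

Nominal growth factor = 1.0844 × 1.1130 × 1.1044 × 1.0760 = 1.434245
Price-level growth factor = 1.0049 × 0.9999 × 1.0610 × 1.0901 = 1.162147
Real growth factor = 1.434245 / 1.162147 = 1.234134
Total real return = 1.234134 − 1 → 23.41%.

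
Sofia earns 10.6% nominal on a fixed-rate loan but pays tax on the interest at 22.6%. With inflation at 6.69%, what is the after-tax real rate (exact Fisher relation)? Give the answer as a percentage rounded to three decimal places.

After-tax nominal return = 10.6% × (1 − 0.226) = 8.2044%.
1 + r = 1.082044 / 1.06690 = 1.014194
After-tax real rate = 1.014194 − 1 → 1.419%.

1.419%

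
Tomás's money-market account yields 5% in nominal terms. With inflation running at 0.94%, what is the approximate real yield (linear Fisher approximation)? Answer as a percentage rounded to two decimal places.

4.06%

r ≈ i − π = 5% − 0.94% = 4.06%.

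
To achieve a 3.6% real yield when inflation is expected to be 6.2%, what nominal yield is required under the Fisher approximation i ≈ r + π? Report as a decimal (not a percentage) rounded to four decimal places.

i ≈ r + π = 3.6% + 6.2% = 0.0980.

0.0980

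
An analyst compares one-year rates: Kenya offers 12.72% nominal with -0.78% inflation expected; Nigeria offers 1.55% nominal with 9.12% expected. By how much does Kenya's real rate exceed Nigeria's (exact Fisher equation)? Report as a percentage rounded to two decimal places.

Kenya: (1 + 0.1272)/(1 − 0.0078) − 1 = 13.6061%
Nigeria: (1 + 0.0155)/(1 + 0.0912) − 1 = -6.9373%
Differential = 13.6061% − (-6.9373%) = 20.5434% → 20.54%.

20.54%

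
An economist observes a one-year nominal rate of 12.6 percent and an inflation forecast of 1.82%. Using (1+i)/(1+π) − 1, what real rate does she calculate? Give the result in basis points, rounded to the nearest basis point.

1059 basis points

1 + r = 1.12600 / 1.01820 = 1.105873
r = 1.105873 − 1 = 10.5873%, i.e. 1059 basis points.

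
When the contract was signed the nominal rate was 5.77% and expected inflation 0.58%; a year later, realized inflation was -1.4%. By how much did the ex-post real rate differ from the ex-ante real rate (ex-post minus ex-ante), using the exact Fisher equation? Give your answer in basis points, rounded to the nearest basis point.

211 basis points

Ex-ante: (1 + 0.0577)/(1 + 0.0058) − 1 = 5.1601%
Ex-post: (1 + 0.0577)/(1 − 0.0140) − 1 = 7.2718%
Difference (ex-post − ex-ante) = 2.1117% → 211 basis points.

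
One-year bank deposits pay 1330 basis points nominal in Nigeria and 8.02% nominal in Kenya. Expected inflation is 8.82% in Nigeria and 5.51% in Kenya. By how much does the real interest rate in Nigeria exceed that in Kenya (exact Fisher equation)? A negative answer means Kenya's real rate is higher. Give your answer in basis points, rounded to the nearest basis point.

174 basis points

Nigeria: (1 + 0.1330)/(1 + 0.0882) − 1 = 4.1169%
Kenya: (1 + 0.0802)/(1 + 0.0551) − 1 = 2.3789%
Differential = 4.1169% − 2.3789% = 1.7380% → 174 basis points.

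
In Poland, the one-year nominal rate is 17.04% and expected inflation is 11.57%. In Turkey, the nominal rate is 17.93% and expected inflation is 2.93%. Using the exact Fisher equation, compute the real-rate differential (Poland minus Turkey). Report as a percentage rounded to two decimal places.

-9.67%

Poland: (1 + 0.1704)/(1 + 0.1157) − 1 = 4.9028%
Turkey: (1 + 0.1793)/(1 + 0.0293) − 1 = 14.5730%
Differential = 4.9028% − 14.5730% = -9.6703% → -9.67%.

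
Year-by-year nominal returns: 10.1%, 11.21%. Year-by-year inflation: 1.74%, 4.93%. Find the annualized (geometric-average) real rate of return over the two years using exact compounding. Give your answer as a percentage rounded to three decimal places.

7.095%

Compound the nominal returns: 1.1010 × 1.1121 = 1.22442210.
Compound inflation: 1.0174 × 1.0493 = 1.06755782.
Deflate: 1.22442210 / 1.06755782 = 1.14693750.
Annualized real rate = 1.14693750^(1/2) − 1 = 7.0952% → 7.095%.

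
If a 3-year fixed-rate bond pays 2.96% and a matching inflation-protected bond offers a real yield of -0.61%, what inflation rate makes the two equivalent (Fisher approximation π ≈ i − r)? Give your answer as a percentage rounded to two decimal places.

3.57%

π ≈ i − r = 2.96% − (-0.61%) → 3.57%.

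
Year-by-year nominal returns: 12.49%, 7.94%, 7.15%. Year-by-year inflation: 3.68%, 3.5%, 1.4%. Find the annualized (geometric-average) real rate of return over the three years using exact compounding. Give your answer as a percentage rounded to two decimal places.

Compound the nominal returns: 1.1249 × 1.0794 × 1.0715 = 1.30103358.
Compound inflation: 1.0368 × 1.0350 × 1.0140 = 1.08811123.
Deflate: 1.30103358 / 1.08811123 = 1.19568068.
Annualized real rate = 1.19568068^(1/3) − 1 = 6.1382% → 6.14%.

6.14%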